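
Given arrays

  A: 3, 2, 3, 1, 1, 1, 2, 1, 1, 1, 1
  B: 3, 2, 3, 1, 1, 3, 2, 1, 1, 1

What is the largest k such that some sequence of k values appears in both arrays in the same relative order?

Let dp[i][j] be the LCS length of the first i values of A and the first j values of B. dp[i][j] = dp[i-1][j-1]+1 when the i-th and j-th values match, else max(dp[i-1][j], dp[i][j-1]).
    ·  3  2  3  1  1  3  2  1  1  1
 ·  0  0  0  0  0  0  0  0  0  0  0
 3  0  1  1  1  1  1  1  1  1  1  1
 2  0  1  2  2  2  2  2  2  2  2  2
 3  0  1  2  3  3  3  3  3  3  3  3
 1  0  1  2  3  4  4  4  4  4  4  4
 1  0  1  2  3  4  5  5  5  5  5  5
 1  0  1  2  3  4  5  5  5  6  6  6
 2  0  1  2  3  4  5  5  6  6  6  6
 1  0  1  2  3  4  5  5  6  7  7  7
 1  0  1  2  3  4  5  5  6  7  8  8
 1  0  1  2  3  4  5  5  6  7  8  9
 1  0  1  2  3  4  5  5  6  7  8  9
dp[11][10] = 9. One LCS (by backtracking along matches): 3, 2, 3, 1, 1, 2, 1, 1, 1.

9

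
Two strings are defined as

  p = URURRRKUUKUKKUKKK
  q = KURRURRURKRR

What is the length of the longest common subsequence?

7

One common subsequence of length 7: U (p #1, q #2); then R (p #2, q #4); then U (p #3, q #5); then R (p #4, q #6); then R (p #5, q #7); then R (p #6, q #9); then K (p #7, q #10). The LCS DP gives dp[17][12] = 7, so this is optimal.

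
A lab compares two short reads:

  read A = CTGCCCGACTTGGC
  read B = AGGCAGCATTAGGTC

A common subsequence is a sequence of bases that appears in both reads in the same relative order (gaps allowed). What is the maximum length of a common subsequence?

Pick C at read A[1]=read B[4] → G at read A[3]=read B[6] → C at read A[6]=read B[7] → A at read A[8]=read B[8] → T at read A[10]=read B[9] → T at read A[11]=read B[10] → G at read A[12]=read B[12] → G at read A[13]=read B[13] → C at read A[14]=read B[15]; all 9 bases appear in both, in order. The LCS DP gives dp[14][15] = 9, so this is optimal.

9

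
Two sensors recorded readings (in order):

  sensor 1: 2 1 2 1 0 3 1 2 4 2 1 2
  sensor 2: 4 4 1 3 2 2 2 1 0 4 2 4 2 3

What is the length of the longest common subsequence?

7

Pick 2 [1,6] → 2 [3,7] → 1 [4,8] → 0 [5,9] → 2 [8,11] → 4 [9,12] → 2 [10,13]; all 7 values appear in both, in order, and the DP table's final entry dp[12][14] is also 7, so no common subsequence is longer.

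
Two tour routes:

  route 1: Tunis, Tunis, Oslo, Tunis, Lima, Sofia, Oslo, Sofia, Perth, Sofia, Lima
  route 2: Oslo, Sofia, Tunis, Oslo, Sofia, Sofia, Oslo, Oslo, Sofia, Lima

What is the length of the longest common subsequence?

One common subsequence of length 6: Tunis (route 1 #2, route 2 #3), then Oslo (route 1 #3, route 2 #4), then Sofia (route 1 #6, route 2 #6), then Oslo (route 1 #7, route 2 #8), then Sofia (route 1 #10, route 2 #9), then Lima (route 1 #11, route 2 #10), and the DP table's final entry dp[11][10] is also 6, so no common subsequence is longer.

6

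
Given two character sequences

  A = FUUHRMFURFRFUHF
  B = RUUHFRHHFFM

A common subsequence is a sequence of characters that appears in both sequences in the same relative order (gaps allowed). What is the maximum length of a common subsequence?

7

Pick U (A #2, B #2); then U (A #3, B #3); then H (A #4, B #4); then F (A #7, B #5); then R (A #9, B #6); then F (A #10, B #9); then F (A #12, B #10); all 7 characters appear in both, in order, and the DP table's final entry dp[15][11] is also 7, so no common subsequence is longer.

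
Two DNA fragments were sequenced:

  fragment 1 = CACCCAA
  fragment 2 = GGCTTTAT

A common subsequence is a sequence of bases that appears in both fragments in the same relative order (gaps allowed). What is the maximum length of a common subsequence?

2

Taking C at fragment 1[1]=fragment 2[3], A at fragment 1[2]=fragment 2[7] gives a common subsequence of length 2. dp[7][8] = 2 confirms this is the maximum.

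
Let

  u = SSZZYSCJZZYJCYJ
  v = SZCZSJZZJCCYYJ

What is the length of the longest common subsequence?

Taking S [2,1], then Z [3,2], then Z [4,4], then S [6,5], then J [8,6], then Z [9,7], then Z [10,8], then J [12,9], then C [13,11], then Y [14,13], then J [15,14] gives a common subsequence of length 11, and the DP table's final entry dp[15][14] is also 11, so no common subsequence is longer.

11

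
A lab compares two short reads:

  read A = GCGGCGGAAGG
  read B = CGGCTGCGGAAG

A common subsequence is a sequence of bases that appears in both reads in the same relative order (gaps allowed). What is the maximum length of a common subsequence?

Let dp[i][j] be the LCS length of the first i bases of read A and the first j bases of read B. dp[i][j] = dp[i-1][j-1]+1 when the i-th and j-th bases match, else max(dp[i-1][j], dp[i][j-1]).
    ·  C  G  G  C  T  G  C  G  G  A  A  G
 ·  0  0  0  0  0  0  0  0  0  0  0  0  0
 G  0  0  1  1  1  1  1  1  1  1  1  1  1
 C  0  1  1  1  2  2  2  2  2  2  2  2  2
 G  0  1  2  2  2  2  3  3  3  3  3  3  3
 G  0  1  2  3  3  3  3  3  4  4  4  4  4
 C  0  1  2  3  4  4  4  4  4  4  4  4  4
 G  0  1  2  3  4  4  5  5  5  5  5  5  5
 G  0  1  2  3  4  4  5  5  6  6  6  6  6
 A  0  1  2  3  4  4  5  5  6  6  7  7  7
 A  0  1  2  3  4  4  5  5  6  6  7  8  8
 G  0  1  2  3  4  4  5  5  6  7  7  8  9
 G  0  1  2  3  4  4  5  5  6  7  7  8  9
dp[11][12] = 9. One LCS (by backtracking along matches): GCGCGGAAG.

9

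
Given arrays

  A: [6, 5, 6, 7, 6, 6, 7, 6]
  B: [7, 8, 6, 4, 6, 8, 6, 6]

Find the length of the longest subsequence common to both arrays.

Pick 6 at A[1]=B[3] → 6 at A[3]=B[5] → 6 at A[6]=B[7] → 6 at A[8]=B[8]; all 4 values appear in both, in order. The LCS DP gives dp[8][8] = 4, so this is optimal.

4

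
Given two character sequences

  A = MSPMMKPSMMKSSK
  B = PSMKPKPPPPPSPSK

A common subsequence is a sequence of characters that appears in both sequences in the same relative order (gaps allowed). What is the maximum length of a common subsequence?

8

One common subsequence of length 8: S (A #2, B #2), M (A #5, B #3), K (A #6, B #4), P (A #7, B #5), K (A #11, B #6), S (A #12, B #12), S (A #13, B #14), K (A #14, B #15). dp[14][15] = 8 confirms this is the maximum.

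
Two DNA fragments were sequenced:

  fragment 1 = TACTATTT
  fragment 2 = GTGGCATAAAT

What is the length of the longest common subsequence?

Match T at fragment 1[1]=fragment 2[2] → A at fragment 1[2]=fragment 2[6] → T at fragment 1[4]=fragment 2[7] → A at fragment 1[5]=fragment 2[10] → T at fragment 1[8]=fragment 2[11] — 5 bases in the same relative order in both, and the DP table's final entry dp[8][11] is also 5, so no common subsequence is longer.

5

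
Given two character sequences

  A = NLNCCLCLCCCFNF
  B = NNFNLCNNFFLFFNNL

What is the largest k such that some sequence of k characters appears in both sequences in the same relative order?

One common subsequence of length 7: N at A[1]=B[2] → N at A[3]=B[4] → L at A[6]=B[5] → C at A[7]=B[6] → L at A[8]=B[11] → F at A[12]=B[13] → N at A[13]=B[15]. dp[14][16] = 7 confirms this is the maximum.

7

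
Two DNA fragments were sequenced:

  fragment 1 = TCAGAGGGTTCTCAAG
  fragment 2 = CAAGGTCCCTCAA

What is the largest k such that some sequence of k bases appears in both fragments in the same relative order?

Match C (fragment 1 #2, fragment 2 #1) → A (fragment 1 #3, fragment 2 #2) → A (fragment 1 #5, fragment 2 #3) → G (fragment 1 #7, fragment 2 #4) → G (fragment 1 #8, fragment 2 #5) → T (fragment 1 #9, fragment 2 #6) → C (fragment 1 #11, fragment 2 #9) → T (fragment 1 #12, fragment 2 #10) → C (fragment 1 #13, fragment 2 #11) → A (fragment 1 #14, fragment 2 #12) → A (fragment 1 #15, fragment 2 #13) — 11 bases in the same relative order in both, and the DP table's final entry dp[16][13] is also 11, so no common subsequence is longer.

11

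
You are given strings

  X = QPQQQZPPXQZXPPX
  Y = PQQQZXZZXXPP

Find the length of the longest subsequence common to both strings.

One common subsequence of length 10: P [2,1], then Q [3,2], then Q [4,3], then Q [5,4], then Z [6,5], then X [9,6], then Z [11,8], then X [12,10], then P [13,11], then P [14,12]. Since dp[15][12] = 10, nothing longer is possible.

10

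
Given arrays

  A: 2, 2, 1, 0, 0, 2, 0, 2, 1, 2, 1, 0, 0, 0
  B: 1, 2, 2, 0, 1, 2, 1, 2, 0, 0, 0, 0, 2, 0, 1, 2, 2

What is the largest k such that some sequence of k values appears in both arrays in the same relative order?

9

One common subsequence of length 9: 2 at A[1]=B[3] → 2 at A[2]=B[6] → 1 at A[3]=B[7] → 0 at A[4]=B[11] → 0 at A[5]=B[12] → 2 at A[6]=B[13] → 0 at A[7]=B[14] → 2 at A[8]=B[16] → 2 at A[10]=B[17], and the DP table's final entry dp[14][17] is also 9, so no common subsequence is longer.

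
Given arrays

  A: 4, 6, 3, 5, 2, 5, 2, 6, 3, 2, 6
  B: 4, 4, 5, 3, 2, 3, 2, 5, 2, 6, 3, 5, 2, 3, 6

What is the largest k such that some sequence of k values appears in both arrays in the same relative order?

Match 4 at A[1]=B[2], 3 at A[3]=B[6], 2 at A[5]=B[7], 5 at A[6]=B[8], 2 at A[7]=B[9], 6 at A[8]=B[10], 3 at A[9]=B[11], 2 at A[10]=B[13], 6 at A[11]=B[15] — 9 values in the same relative order in both. Since dp[11][15] = 9, nothing longer is possible.

9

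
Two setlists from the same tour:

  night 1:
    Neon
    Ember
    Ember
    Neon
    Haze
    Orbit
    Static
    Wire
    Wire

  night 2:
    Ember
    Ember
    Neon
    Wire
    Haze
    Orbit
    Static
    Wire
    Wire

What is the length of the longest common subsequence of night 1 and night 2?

8

Match Ember (night 1 #2, night 2 #1), then Ember (night 1 #3, night 2 #2), then Neon (night 1 #4, night 2 #3), then Haze (night 1 #5, night 2 #5), then Orbit (night 1 #6, night 2 #6), then Static (night 1 #7, night 2 #7), then Wire (night 1 #8, night 2 #8), then Wire (night 1 #9, night 2 #9) — 8 songs in the same relative order in both. The LCS DP gives dp[9][9] = 8, so this is optimal.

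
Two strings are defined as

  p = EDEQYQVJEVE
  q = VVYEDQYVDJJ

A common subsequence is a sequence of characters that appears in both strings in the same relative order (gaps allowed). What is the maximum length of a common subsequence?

Match E (p #1, q #4), then D (p #2, q #5), then Q (p #4, q #6), then Y (p #5, q #7), then V (p #7, q #8), then J (p #8, q #11) — 6 characters in the same relative order in both. The LCS DP gives dp[11][11] = 6, so this is optimal.

6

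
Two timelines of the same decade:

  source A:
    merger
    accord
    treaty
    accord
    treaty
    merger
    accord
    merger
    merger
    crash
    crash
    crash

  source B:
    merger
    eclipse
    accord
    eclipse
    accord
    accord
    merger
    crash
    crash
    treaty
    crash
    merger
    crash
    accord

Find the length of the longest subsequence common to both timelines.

8

Match merger (source A #1, source B #1), accord (source A #2, source B #3), accord (source A #4, source B #5), accord (source A #7, source B #6), merger (source A #8, source B #7), crash (source A #10, source B #9), crash (source A #11, source B #11), crash (source A #12, source B #13) — 8 events in the same relative order in both, and the DP table's final entry dp[12][14] is also 8, so no common subsequence is longer.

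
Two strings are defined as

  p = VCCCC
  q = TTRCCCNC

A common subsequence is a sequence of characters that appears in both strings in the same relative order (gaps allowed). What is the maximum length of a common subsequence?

4

Let dp[i][j] be the LCS length of the first i characters of p and the first j characters of q. dp[i][j] = dp[i-1][j-1]+1 when the i-th and j-th characters match, else max(dp[i-1][j], dp[i][j-1]).
    ·  T  T  R  C  C  C  N  C
 ·  0  0  0  0  0  0  0  0  0
 V  0  0  0  0  0  0  0  0  0
 C  0  0  0  0  1  1  1  1  1
 C  0  0  0  0  1  2  2  2  2
 C  0  0  0  0  1  2  3  3  3
 C  0  0  0  0  1  2  3  3  4
dp[5][8] = 4. One LCS (by backtracking along matches): CCCC.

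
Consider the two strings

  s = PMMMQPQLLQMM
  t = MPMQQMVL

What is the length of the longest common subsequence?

One common subsequence of length 5: P [1,2], then M [4,3], then Q [5,4], then Q [7,5], then L [9,8], and the DP table's final entry dp[12][8] is also 5, so no common subsequence is longer.

5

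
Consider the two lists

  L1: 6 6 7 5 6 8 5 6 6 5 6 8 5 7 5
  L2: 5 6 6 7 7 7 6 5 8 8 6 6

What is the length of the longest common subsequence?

One common subsequence of length 7: 6 (L1 #1, L2 #2), then 6 (L1 #2, L2 #3), then 7 (L1 #3, L2 #6), then 5 (L1 #4, L2 #8), then 8 (L1 #6, L2 #10), then 6 (L1 #9, L2 #11), then 6 (L1 #11, L2 #12). Since dp[15][12] = 7, nothing longer is possible.

7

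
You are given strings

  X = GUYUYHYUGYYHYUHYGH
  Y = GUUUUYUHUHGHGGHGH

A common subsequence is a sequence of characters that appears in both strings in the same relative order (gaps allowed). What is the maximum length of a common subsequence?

11

Match G [1,1], then U [2,5], then Y [3,6], then U [4,7], then H [6,8], then U [8,9], then G [9,11], then H [12,12], then H [15,15], then G [17,16], then H [18,17] — 11 characters in the same relative order in both. dp[18][17] = 11 confirms this is the maximum.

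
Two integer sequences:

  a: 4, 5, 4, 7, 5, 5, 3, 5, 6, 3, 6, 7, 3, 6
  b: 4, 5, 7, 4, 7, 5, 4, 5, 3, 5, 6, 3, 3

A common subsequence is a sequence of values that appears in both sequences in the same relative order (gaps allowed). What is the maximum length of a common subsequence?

11

Pick 4 [1,1], then 5 [2,2], then 4 [3,4], then 7 [4,5], then 5 [5,6], then 5 [6,8], then 3 [7,9], then 5 [8,10], then 6 [9,11], then 3 [10,12], then 3 [13,13]; all 11 values appear in both, in order. Since dp[14][13] = 11, nothing longer is possible.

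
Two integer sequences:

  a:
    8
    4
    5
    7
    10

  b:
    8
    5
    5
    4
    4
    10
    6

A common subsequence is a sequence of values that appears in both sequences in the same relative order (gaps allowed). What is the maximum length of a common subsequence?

3

Pick 8 [1,1] → 4 [2,5] → 10 [5,6]; all 3 values appear in both, in order. dp[5][7] = 3 confirms this is the maximum.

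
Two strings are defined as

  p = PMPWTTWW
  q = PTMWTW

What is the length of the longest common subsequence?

Match P [1,1], M [2,3], W [4,4], T [6,5], W [8,6] — 5 characters in the same relative order in both. The LCS DP gives dp[8][6] = 5, so this is optimal.

5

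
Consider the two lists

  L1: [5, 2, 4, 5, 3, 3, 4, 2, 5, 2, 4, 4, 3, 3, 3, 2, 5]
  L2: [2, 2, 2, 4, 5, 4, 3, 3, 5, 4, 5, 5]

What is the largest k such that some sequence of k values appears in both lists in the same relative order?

Pick 2 at L1[2]=L2[3], then 4 at L1[3]=L2[4], then 5 at L1[4]=L2[5], then 3 at L1[5]=L2[7], then 3 at L1[6]=L2[8], then 4 at L1[7]=L2[10], then 5 at L1[9]=L2[11], then 5 at L1[17]=L2[12]; all 8 values appear in both, in order, and the DP table's final entry dp[17][12] is also 8, so no common subsequence is longer.

8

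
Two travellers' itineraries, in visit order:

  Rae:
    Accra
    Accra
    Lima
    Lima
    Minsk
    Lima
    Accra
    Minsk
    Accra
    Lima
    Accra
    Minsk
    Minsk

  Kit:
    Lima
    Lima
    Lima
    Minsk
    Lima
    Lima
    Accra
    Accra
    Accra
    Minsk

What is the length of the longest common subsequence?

8

One common subsequence of length 8: Lima (Rae #3, Kit #2); then Lima (Rae #4, Kit #3); then Minsk (Rae #5, Kit #4); then Lima (Rae #6, Kit #6); then Accra (Rae #7, Kit #7); then Accra (Rae #9, Kit #8); then Accra (Rae #11, Kit #9); then Minsk (Rae #13, Kit #10). Since dp[13][10] = 8, nothing longer is possible.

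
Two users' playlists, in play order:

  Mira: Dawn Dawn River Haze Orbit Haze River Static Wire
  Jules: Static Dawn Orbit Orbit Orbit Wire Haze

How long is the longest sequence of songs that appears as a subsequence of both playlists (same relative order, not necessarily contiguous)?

Taking Dawn at Mira[1]=Jules[2], then Orbit at Mira[5]=Jules[5], then Haze at Mira[6]=Jules[7] gives a common subsequence of length 3. dp[9][7] = 3 confirms this is the maximum.

3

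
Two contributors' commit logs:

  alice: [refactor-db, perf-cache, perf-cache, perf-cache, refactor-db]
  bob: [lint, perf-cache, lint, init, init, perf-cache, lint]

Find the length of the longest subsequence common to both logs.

2

One common subsequence of length 2: perf-cache at alice[2]=bob[2] → perf-cache at alice[3]=bob[6]. dp[5][7] = 2 confirms this is the maximum.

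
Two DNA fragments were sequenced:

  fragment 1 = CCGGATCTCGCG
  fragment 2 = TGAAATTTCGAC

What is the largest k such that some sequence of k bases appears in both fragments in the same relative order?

7

Let dp[i][j] be the LCS length of the first i bases of fragment 1 and the first j bases of fragment 2. dp[i][j] = dp[i-1][j-1]+1 when the i-th and j-th bases match, else max(dp[i-1][j], dp[i][j-1]).
    ·  T  G  A  A  A  T  T  T  C  G  A  C
 ·  0  0  0  0  0  0  0  0  0  0  0  0  0
 C  0  0  0  0  0  0  0  0  0  1  1  1  1
 C  0  0  0  0  0  0  0  0  0  1  1  1  2
 G  0  0  1  1  1  1  1  1  1  1  2  2  2
 G  0  0  1  1  1  1  1  1  1  1  2  2  2
 A  0  0  1  2  2  2  2  2  2  2  2  3  3
 T  0  1  1  2  2  2  3  3  3  3  3  3  3
 C  0  1  1  2  2  2  3  3  3  4  4  4  4
 T  0  1  1  2  2  2  3  4  4  4  4  4  4
 C  0  1  1  2  2  2  3  4  4  5  5  5  5
 G  0  1  2  2  2  2  3  4  4  5  6  6  6
 C  0  1  2  2  2  2  3  4  4  5  6  6  7
 G  0  1  2  2  2  2  3  4  4  5  6  6  7
dp[12][12] = 7. One LCS (by backtracking along matches): GATTCGC.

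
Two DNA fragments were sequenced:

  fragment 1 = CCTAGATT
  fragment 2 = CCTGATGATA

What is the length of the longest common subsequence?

Let dp[i][j] be the LCS length of the first i bases of fragment 1 and the first j bases of fragment 2. dp[i][j] = dp[i-1][j-1]+1 when the i-th and j-th bases match, else max(dp[i-1][j], dp[i][j-1]).
    ·  C  C  T  G  A  T  G  A  T  A
 ·  0  0  0  0  0  0  0  0  0  0  0
 C  0  1  1  1  1  1  1  1  1  1  1
 C  0  1  2  2  2  2  2  2  2  2  2
 T  0  1  2  3  3  3  3  3  3  3  3
 A  0  1  2  3  3  4  4  4  4  4  4
 G  0  1  2  3  4  4  4  5  5  5  5
 A  0  1  2  3  4  5  5  5  6  6  6
 T  0  1  2  3  4  5  6  6  6  7  7
 T  0  1  2  3  4  5  6  6  6  7  7
dp[8][10] = 7. One LCS (by backtracking along matches): CCTAGAT.

7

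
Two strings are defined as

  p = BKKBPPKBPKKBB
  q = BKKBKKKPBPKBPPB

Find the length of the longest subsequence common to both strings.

10

Pick B at p[1]=q[1], then K at p[2]=q[2], then K at p[3]=q[3], then B at p[4]=q[4], then P at p[5]=q[8], then P at p[6]=q[10], then K at p[7]=q[11], then B at p[8]=q[12], then P at p[9]=q[14], then B at p[13]=q[15]; all 10 characters appear in both, in order. dp[13][15] = 10 confirms this is the maximum.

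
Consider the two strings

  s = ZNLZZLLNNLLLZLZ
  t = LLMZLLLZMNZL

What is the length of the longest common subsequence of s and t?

7

One common subsequence of length 7: Z at s[1]=t[4] → L at s[3]=t[5] → L at s[6]=t[6] → L at s[7]=t[7] → N at s[9]=t[10] → Z at s[13]=t[11] → L at s[14]=t[12]. Since dp[15][12] = 7, nothing longer is possible.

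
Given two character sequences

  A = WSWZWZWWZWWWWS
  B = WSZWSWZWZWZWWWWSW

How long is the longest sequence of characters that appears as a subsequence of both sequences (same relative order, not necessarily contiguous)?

Taking W at A[1]=B[4] → S at A[2]=B[5] → W at A[3]=B[6] → Z at A[4]=B[7] → W at A[5]=B[8] → Z at A[6]=B[9] → W at A[8]=B[10] → Z at A[9]=B[11] → W at A[10]=B[12] → W at A[11]=B[13] → W at A[12]=B[14] → W at A[13]=B[15] → S at A[14]=B[16] gives a common subsequence of length 13. Since dp[14][17] = 13, nothing longer is possible.

13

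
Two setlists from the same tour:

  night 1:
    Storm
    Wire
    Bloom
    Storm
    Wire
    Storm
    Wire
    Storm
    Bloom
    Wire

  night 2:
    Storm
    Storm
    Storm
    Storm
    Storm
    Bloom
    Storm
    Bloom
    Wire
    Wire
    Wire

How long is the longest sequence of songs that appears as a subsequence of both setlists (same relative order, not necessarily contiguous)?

One common subsequence of length 6: Storm [1,5], Bloom [3,6], Storm [4,7], Wire [5,9], Wire [7,10], Wire [10,11]. Since dp[10][11] = 6, nothing longer is possible.

6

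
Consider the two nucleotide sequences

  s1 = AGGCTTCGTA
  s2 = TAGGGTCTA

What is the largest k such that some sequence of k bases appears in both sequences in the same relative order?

7

Let dp[i][j] be the LCS length of the first i bases of s1 and the first j bases of s2. dp[i][j] = dp[i-1][j-1]+1 when the i-th and j-th bases match, else max(dp[i-1][j], dp[i][j-1]).
    ·  T  A  G  G  G  T  C  T  A
 ·  0  0  0  0  0  0  0  0  0  0
 A  0  0  1  1  1  1  1  1  1  1
 G  0  0  1  2  2  2  2  2  2  2
 G  0  0  1  2  3  3  3  3  3  3
 C  0  0  1  2  3  3  3  4  4  4
 T  0  1  1  2  3  3  4  4  5  5
 T  0  1  1  2  3  3  4  4  5  5
 C  0  1  1  2  3  3  4  5  5  5
 G  0  1  1  2  3  4  4  5  5  5
 T  0  1  1  2  3  4  5  5  6  6
 A  0  1  2  2  3  4  5  5  6  7
dp[10][9] = 7. One LCS (by backtracking along matches): AGGTCTA.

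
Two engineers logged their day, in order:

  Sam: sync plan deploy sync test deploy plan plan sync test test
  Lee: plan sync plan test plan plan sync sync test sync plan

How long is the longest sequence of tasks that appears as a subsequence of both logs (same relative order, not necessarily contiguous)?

7

One common subsequence of length 7: sync (Sam #1, Lee #2), plan (Sam #2, Lee #3), test (Sam #5, Lee #4), plan (Sam #7, Lee #5), plan (Sam #8, Lee #6), sync (Sam #9, Lee #8), test (Sam #10, Lee #9). Since dp[11][11] = 7, nothing longer is possible.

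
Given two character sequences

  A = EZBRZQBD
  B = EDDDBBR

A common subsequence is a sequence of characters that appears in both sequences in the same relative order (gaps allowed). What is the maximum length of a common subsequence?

3

One common subsequence of length 3: E (A #1, B #1), then B (A #3, B #6), then R (A #4, B #7), and the DP table's final entry dp[8][7] is also 3, so no common subsequence is longer.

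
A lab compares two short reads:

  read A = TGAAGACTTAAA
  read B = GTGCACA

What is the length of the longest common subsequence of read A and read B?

One common subsequence of length 5: T [1,2], G [2,3], A [6,5], C [7,6], A [12,7]. dp[12][7] = 5 confirms this is the maximum.

5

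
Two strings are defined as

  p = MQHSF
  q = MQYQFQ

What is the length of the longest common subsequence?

3

Match M at p[1]=q[1] → Q at p[2]=q[4] → F at p[5]=q[5] — 3 characters in the same relative order in both. Since dp[5][6] = 3, nothing longer is possible.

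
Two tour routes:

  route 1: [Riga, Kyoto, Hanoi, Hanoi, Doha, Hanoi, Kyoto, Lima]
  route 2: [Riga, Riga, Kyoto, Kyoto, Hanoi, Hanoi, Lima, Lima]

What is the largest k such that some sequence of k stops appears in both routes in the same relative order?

Taking Riga (route 1 #1, route 2 #2), Kyoto (route 1 #2, route 2 #4), Hanoi (route 1 #3, route 2 #5), Hanoi (route 1 #4, route 2 #6), Lima (route 1 #8, route 2 #8) gives a common subsequence of length 5, and the DP table's final entry dp[8][8] is also 5, so no common subsequence is longer.

5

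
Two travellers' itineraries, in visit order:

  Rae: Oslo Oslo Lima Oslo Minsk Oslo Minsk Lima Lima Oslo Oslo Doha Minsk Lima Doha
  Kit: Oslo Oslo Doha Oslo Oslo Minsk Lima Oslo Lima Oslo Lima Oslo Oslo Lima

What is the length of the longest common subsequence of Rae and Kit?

Match Oslo at Rae[1]=Kit[2], then Oslo at Rae[2]=Kit[4], then Oslo at Rae[4]=Kit[5], then Minsk at Rae[5]=Kit[6], then Oslo at Rae[6]=Kit[8], then Lima at Rae[8]=Kit[9], then Lima at Rae[9]=Kit[11], then Oslo at Rae[10]=Kit[12], then Oslo at Rae[11]=Kit[13], then Lima at Rae[14]=Kit[14] — 10 stops in the same relative order in both, and the DP table's final entry dp[15][14] is also 10, so no common subsequence is longer.

10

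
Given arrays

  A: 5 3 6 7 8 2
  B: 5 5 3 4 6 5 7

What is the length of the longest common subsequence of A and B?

Let dp[i][j] be the LCS length of the first i values of A and the first j values of B. dp[i][j] = dp[i-1][j-1]+1 when the i-th and j-th values match, else max(dp[i-1][j], dp[i][j-1]).
    ·  5  5  3  4  6  5  7
 ·  0  0  0  0  0  0  0  0
 5  0  1  1  1  1  1  1  1
 3  0  1  1  2  2  2  2  2
 6  0  1  1  2  2  3  3  3
 7  0  1  1  2  2  3  3  4
 8  0  1  1  2  2  3  3  4
 2  0  1  1  2  2  3  3  4
dp[6][7] = 4. One LCS (by backtracking along matches): 5, 3, 6, 7.

4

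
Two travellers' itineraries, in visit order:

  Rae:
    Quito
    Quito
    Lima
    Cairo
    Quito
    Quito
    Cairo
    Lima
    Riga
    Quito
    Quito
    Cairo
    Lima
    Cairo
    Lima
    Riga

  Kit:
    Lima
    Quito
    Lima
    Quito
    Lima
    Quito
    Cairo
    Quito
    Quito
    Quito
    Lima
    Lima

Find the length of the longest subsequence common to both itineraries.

9

One common subsequence of length 9: Quito at Rae[1]=Kit[2], Quito at Rae[2]=Kit[4], Lima at Rae[3]=Kit[5], Cairo at Rae[4]=Kit[7], Quito at Rae[6]=Kit[8], Quito at Rae[10]=Kit[9], Quito at Rae[11]=Kit[10], Lima at Rae[13]=Kit[11], Lima at Rae[15]=Kit[12]. The LCS DP gives dp[16][12] = 9, so this is optimal.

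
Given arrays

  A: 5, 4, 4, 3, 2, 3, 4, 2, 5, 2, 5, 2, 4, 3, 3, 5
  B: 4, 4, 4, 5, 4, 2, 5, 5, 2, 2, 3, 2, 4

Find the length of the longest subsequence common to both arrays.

8

Taking 4 [2,2]; then 4 [3,3]; then 4 [7,5]; then 2 [8,6]; then 5 [9,8]; then 2 [10,10]; then 2 [12,12]; then 4 [13,13] gives a common subsequence of length 8. dp[16][13] = 8 confirms this is the maximum.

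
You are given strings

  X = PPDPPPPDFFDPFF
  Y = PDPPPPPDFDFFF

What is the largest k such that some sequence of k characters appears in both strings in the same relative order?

Pick P [1,1], then P [2,3], then P [4,4], then P [5,5], then P [6,6], then P [7,7], then D [8,8], then F [9,9], then F [10,11], then F [13,12], then F [14,13]; all 11 characters appear in both, in order, and the DP table's final entry dp[14][13] is also 11, so no common subsequence is longer.

11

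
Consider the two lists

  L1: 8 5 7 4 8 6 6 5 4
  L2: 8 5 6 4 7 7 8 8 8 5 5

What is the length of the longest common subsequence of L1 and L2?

Taking 8 [1,1], then 5 [2,2], then 7 [3,6], then 8 [5,9], then 5 [8,11] gives a common subsequence of length 5. The LCS DP gives dp[9][11] = 5, so this is optimal.

5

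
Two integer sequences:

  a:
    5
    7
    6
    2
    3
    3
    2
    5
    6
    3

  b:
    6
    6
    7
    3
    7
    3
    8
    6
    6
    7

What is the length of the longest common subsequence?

Let dp[i][j] be the LCS length of the first i values of a and the first j values of b. dp[i][j] = dp[i-1][j-1]+1 when the i-th and j-th values match, else max(dp[i-1][j], dp[i][j-1]).
    ·  6  6  7  3  7  3  8  6  6  7
 ·  0  0  0  0  0  0  0  0  0  0  0
 5  0  0  0  0  0  0  0  0  0  0  0
 7  0  0  0  1  1  1  1  1  1  1  1
 6  0  1  1  1  1  1  1  1  2  2  2
 2  0  1  1  1  1  1  1  1  2  2  2
 3  0  1  1  1  2  2  2  2  2  2  2
 3  0  1  1  1  2  2  3  3  3  3  3
 2  0  1  1  1  2  2  3  3  3  3  3
 5  0  1  1  1  2  2  3  3  3  3  3
 6  0  1  2  2  2  2  3  3  4  4  4
 3  0  1  2  2  3  3  3  3  4  4  4
dp[10][10] = 4. One LCS (by backtracking along matches): 7, 3, 3, 6.

4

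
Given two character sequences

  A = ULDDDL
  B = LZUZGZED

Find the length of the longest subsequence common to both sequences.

Match U (A #1, B #3), D (A #5, B #8) — 2 characters in the same relative order in both. Since dp[6][8] = 2, nothing longer is possible.

2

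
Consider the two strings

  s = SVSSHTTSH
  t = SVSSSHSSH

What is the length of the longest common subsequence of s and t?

Match S (s #1, t #1); then V (s #2, t #2); then S (s #3, t #4); then S (s #4, t #5); then H (s #5, t #6); then S (s #8, t #8); then H (s #9, t #9) — 7 characters in the same relative order in both. Since dp[9][9] = 7, nothing longer is possible.

7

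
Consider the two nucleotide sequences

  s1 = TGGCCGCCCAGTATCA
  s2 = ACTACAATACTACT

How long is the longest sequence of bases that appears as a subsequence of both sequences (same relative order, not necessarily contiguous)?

Pick T [1,3] → C [4,5] → A [10,7] → T [12,8] → A [13,9] → T [14,11] → C [15,13]; all 7 bases appear in both, in order, and the DP table's final entry dp[16][14] is also 7, so no common subsequence is longer.

7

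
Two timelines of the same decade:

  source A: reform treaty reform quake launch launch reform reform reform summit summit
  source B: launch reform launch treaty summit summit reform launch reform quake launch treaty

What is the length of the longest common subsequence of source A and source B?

Match reform at source A[1]=source B[2], treaty at source A[2]=source B[4], reform at source A[3]=source B[9], quake at source A[4]=source B[10], launch at source A[5]=source B[11] — 5 events in the same relative order in both. The LCS DP gives dp[11][12] = 5, so this is optimal.

5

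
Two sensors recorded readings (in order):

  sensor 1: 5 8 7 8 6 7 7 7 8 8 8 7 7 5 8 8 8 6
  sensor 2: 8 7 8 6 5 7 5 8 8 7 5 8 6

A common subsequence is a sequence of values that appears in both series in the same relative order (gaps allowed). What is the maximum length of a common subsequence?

11

One common subsequence of length 11: 8 at sensor 1[2]=sensor 2[1], 7 at sensor 1[3]=sensor 2[2], 8 at sensor 1[4]=sensor 2[3], 6 at sensor 1[5]=sensor 2[4], 7 at sensor 1[6]=sensor 2[6], 8 at sensor 1[10]=sensor 2[8], 8 at sensor 1[11]=sensor 2[9], 7 at sensor 1[13]=sensor 2[10], 5 at sensor 1[14]=sensor 2[11], 8 at sensor 1[17]=sensor 2[12], 6 at sensor 1[18]=sensor 2[13]. Since dp[18][13] = 11, nothing longer is possible.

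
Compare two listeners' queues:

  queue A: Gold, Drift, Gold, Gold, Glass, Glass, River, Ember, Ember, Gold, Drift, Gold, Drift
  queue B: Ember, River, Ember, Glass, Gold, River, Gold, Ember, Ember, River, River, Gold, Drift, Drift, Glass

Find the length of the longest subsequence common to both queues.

7

Match Gold (queue A #1, queue B #5), then Gold (queue A #4, queue B #7), then Ember (queue A #8, queue B #8), then Ember (queue A #9, queue B #9), then Gold (queue A #10, queue B #12), then Drift (queue A #11, queue B #13), then Drift (queue A #13, queue B #14) — 7 songs in the same relative order in both. dp[13][15] = 7 confirms this is the maximum.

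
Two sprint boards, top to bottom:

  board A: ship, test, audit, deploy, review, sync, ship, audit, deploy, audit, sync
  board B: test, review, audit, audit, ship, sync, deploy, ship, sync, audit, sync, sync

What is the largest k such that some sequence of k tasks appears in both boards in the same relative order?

Match test at board A[2]=board B[1], audit at board A[3]=board B[4], deploy at board A[4]=board B[7], sync at board A[6]=board B[9], audit at board A[8]=board B[10], sync at board A[11]=board B[12] — 6 tasks in the same relative order in both, and the DP table's final entry dp[11][12] is also 6, so no common subsequence is longer.

6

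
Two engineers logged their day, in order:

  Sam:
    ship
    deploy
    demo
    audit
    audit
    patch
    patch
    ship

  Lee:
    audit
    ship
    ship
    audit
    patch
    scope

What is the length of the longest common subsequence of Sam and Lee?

3

Match ship [1,3] → audit [5,4] → patch [6,5] — 3 tasks in the same relative order in both. Since dp[8][6] = 3, nothing longer is possible.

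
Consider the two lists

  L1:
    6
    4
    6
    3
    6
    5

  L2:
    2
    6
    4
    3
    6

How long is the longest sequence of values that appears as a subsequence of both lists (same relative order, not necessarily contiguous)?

Let dp[i][j] be the LCS length of the first i values of L1 and the first j values of L2. dp[i][j] = dp[i-1][j-1]+1 when the i-th and j-th values match, else max(dp[i-1][j], dp[i][j-1]).
    ·  2  6  4  3  6
 ·  0  0  0  0  0  0
 6  0  0  1  1  1  1
 4  0  0  1  2  2  2
 6  0  0  1  2  2  3
 3  0  0  1  2  3  3
 6  0  0  1  2  3  4
 5  0  0  1  2  3  4
dp[6][5] = 4. One LCS (by backtracking along matches): 6, 4, 3, 6.

4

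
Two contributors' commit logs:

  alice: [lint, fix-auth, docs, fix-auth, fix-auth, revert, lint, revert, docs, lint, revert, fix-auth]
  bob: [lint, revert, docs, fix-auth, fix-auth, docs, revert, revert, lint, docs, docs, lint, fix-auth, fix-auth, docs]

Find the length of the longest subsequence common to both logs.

9

Pick lint at alice[1]=bob[1] → docs at alice[3]=bob[3] → fix-auth at alice[4]=bob[4] → fix-auth at alice[5]=bob[5] → revert at alice[6]=bob[8] → lint at alice[7]=bob[9] → docs at alice[9]=bob[11] → lint at alice[10]=bob[12] → fix-auth at alice[12]=bob[14]; all 9 commits appear in both, in order. The LCS DP gives dp[12][15] = 9, so this is optimal.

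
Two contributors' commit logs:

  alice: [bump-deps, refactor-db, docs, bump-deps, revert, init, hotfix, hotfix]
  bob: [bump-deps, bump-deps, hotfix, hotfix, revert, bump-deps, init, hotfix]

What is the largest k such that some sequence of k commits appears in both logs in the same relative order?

5

Pick bump-deps (alice #1, bob #1), bump-deps (alice #4, bob #2), revert (alice #5, bob #5), init (alice #6, bob #7), hotfix (alice #8, bob #8); all 5 commits appear in both, in order. The LCS DP gives dp[8][8] = 5, so this is optimal.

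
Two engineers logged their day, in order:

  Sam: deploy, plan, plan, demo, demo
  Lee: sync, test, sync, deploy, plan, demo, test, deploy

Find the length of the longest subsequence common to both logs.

3

Taking deploy [1,4]; then plan [3,5]; then demo [4,6] gives a common subsequence of length 3. Since dp[5][8] = 3, nothing longer is possible.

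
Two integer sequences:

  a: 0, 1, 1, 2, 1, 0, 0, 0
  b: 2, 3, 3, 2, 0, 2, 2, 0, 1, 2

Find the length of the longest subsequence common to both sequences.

Pick 0 at a[1]=b[8], 1 at a[3]=b[9], 2 at a[4]=b[10]; all 3 values appear in both, in order, and the DP table's final entry dp[8][10] is also 3, so no common subsequence is longer.

3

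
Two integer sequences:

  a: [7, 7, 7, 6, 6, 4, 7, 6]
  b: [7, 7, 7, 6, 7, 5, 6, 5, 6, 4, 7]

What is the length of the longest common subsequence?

Pick 7 (a #1, b #2); then 7 (a #2, b #3); then 7 (a #3, b #5); then 6 (a #4, b #7); then 6 (a #5, b #9); then 4 (a #6, b #10); then 7 (a #7, b #11); all 7 values appear in both, in order. The LCS DP gives dp[8][11] = 7, so this is optimal.

7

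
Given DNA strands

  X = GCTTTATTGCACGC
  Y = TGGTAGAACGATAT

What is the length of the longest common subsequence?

7

Match G (X #1, Y #3); then T (X #5, Y #4); then A (X #6, Y #5); then G (X #9, Y #6); then A (X #11, Y #8); then C (X #12, Y #9); then G (X #13, Y #10) — 7 bases in the same relative order in both. dp[14][14] = 7 confirms this is the maximum.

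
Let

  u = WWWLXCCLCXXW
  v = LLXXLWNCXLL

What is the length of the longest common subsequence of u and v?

Let dp[i][j] be the LCS length of the first i characters of u and the first j characters of v. dp[i][j] = dp[i-1][j-1]+1 when the i-th and j-th characters match, else max(dp[i-1][j], dp[i][j-1]).
    ·  L  L  X  X  L  W  N  C  X  L  L
 ·  0  0  0  0  0  0  0  0  0  0  0  0
 W  0  0  0  0  0  0  1  1  1  1  1  1
 W  0  0  0  0  0  0  1  1  1  1  1  1
 W  0  0  0  0  0  0  1  1  1  1  1  1
 L  0  1  1  1  1  1  1  1  1  1  2  2
 X  0  1  1  2  2  2  2  2  2  2  2  2
 C  0  1  1  2  2  2  2  2  3  3  3  3
 C  0  1  1  2  2  2  2  2  3  3  3  3
 L  0  1  2  2  2  3  3  3  3  3  4  4
 C  0  1  2  2  2  3  3  3  4  4  4  4
 X  0  1  2  3  3  3  3  3  4  5  5  5
 X  0  1  2  3  4  4  4  4  4  5  5  5
 W  0  1  2  3  4  4  5  5  5  5  5  5
dp[12][11] = 5. One LCS (by backtracking along matches): LXLCX.

5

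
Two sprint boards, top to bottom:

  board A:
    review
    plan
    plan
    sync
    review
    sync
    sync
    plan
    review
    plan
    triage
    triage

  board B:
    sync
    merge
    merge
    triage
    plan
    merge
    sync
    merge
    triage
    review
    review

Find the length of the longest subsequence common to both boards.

4

Match plan [2,5], sync [4,7], review [5,10], review [9,11] — 4 tasks in the same relative order in both. dp[12][11] = 4 confirms this is the maximum.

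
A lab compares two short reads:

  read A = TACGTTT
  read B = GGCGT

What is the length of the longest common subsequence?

Let dp[i][j] be the LCS length of the first i bases of read A and the first j bases of read B. dp[i][j] = dp[i-1][j-1]+1 when the i-th and j-th bases match, else max(dp[i-1][j], dp[i][j-1]).
    ·  G  G  C  G  T
 ·  0  0  0  0  0  0
 T  0  0  0  0  0  1
 A  0  0  0  0  0  1
 C  0  0  0  1  1  1
 G  0  1  1  1  2  2
 T  0  1  1  1  2  3
 T  0  1  1  1  2  3
 T  0  1  1  1  2  3
dp[7][5] = 3. One LCS (by backtracking along matches): CGT.

3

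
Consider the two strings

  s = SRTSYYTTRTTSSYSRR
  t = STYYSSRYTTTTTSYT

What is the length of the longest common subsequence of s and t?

10

Taking S [1,1] → T [3,2] → S [4,6] → Y [5,8] → T [7,10] → T [8,11] → T [10,12] → T [11,13] → S [13,14] → Y [14,15] gives a common subsequence of length 10, and the DP table's final entry dp[17][16] is also 10, so no common subsequence is longer.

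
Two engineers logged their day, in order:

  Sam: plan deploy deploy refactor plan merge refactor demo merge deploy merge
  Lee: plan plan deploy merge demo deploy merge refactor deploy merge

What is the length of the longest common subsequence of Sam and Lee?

Pick plan (Sam #1, Lee #2); then deploy (Sam #2, Lee #3); then deploy (Sam #3, Lee #6); then merge (Sam #6, Lee #7); then refactor (Sam #7, Lee #8); then deploy (Sam #10, Lee #9); then merge (Sam #11, Lee #10); all 7 tasks appear in both, in order. Since dp[11][10] = 7, nothing longer is possible.

7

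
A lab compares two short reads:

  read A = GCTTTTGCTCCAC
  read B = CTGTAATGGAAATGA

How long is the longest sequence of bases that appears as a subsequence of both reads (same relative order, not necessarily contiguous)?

Pick C (read A #2, read B #1), T (read A #3, read B #2), T (read A #4, read B #4), T (read A #5, read B #7), T (read A #6, read B #13), G (read A #7, read B #14), A (read A #12, read B #15); all 7 bases appear in both, in order. Since dp[13][15] = 7, nothing longer is possible.

7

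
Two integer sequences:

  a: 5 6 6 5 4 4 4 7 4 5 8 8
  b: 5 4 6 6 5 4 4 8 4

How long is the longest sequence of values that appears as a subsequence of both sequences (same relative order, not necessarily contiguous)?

7

Pick 5 (a #1, b #1), then 6 (a #2, b #3), then 6 (a #3, b #4), then 5 (a #4, b #5), then 4 (a #5, b #6), then 4 (a #6, b #7), then 4 (a #9, b #9); all 7 values appear in both, in order. The LCS DP gives dp[12][9] = 7, so this is optimal.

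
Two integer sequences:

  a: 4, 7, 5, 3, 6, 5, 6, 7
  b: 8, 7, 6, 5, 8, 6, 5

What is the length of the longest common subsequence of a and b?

4

Let dp[i][j] be the LCS length of the first i values of a and the first j values of b. dp[i][j] = dp[i-1][j-1]+1 when the i-th and j-th values match, else max(dp[i-1][j], dp[i][j-1]).
    ·  8  7  6  5  8  6  5
 ·  0  0  0  0  0  0  0  0
 4  0  0  0  0  0  0  0  0
 7  0  0  1  1  1  1  1  1
 5  0  0  1  1  2  2  2  2
 3  0  0  1  1  2  2  2  2
 6  0  0  1  2  2  2  3  3
 5  0  0  1  2  3  3  3  4
 6  0  0  1  2  3  3  4  4
 7  0  0  1  2  3  3  4  4
dp[8][7] = 4. One LCS (by backtracking along matches): 7, 5, 6, 5.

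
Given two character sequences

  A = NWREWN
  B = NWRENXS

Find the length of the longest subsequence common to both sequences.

5

Let dp[i][j] be the LCS length of the first i characters of A and the first j characters of B. dp[i][j] = dp[i-1][j-1]+1 when the i-th and j-th characters match, else max(dp[i-1][j], dp[i][j-1]).
    ·  N  W  R  E  N  X  S
 ·  0  0  0  0  0  0  0  0
 N  0  1  1  1  1  1  1  1
 W  0  1  2  2  2  2  2  2
 R  0  1  2  3  3  3  3  3
 E  0  1  2  3  4  4  4  4
 W  0  1  2  3  4  4  4  4
 N  0  1  2  3  4  5  5  5
dp[6][7] = 5. One LCS (by backtracking along matches): NWREN.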